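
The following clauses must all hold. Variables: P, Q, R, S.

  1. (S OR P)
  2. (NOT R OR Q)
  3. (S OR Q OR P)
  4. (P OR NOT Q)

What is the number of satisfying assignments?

7

The models are:
  P=F Q=F R=F S=T
  P=T Q=F R=F S=F
  P=T Q=F R=F S=T
  P=T Q=T R=F S=F
  P=T Q=T R=F S=T
  P=T Q=T R=T S=F
  P=T Q=T R=T S=T
Count: 7.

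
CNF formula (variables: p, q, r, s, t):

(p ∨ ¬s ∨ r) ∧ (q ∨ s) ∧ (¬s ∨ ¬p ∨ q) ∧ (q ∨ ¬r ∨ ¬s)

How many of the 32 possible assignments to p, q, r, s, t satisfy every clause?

14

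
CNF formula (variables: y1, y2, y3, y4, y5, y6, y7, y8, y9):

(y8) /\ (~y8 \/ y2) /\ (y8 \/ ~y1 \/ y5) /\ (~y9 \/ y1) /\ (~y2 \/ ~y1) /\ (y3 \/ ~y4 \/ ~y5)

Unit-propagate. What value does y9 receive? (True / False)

Unit clause (y8) sets y8 = True.
From (~y8 \/ y2) and y8 = True: y2 = True.
(~y1 \/ ~y2): since y2 = True, the clause reduces to (~y1). y1 = False.
In (y1 \/ ~y9), y1 is now false; ~y9 must hold, so y9 = False.

False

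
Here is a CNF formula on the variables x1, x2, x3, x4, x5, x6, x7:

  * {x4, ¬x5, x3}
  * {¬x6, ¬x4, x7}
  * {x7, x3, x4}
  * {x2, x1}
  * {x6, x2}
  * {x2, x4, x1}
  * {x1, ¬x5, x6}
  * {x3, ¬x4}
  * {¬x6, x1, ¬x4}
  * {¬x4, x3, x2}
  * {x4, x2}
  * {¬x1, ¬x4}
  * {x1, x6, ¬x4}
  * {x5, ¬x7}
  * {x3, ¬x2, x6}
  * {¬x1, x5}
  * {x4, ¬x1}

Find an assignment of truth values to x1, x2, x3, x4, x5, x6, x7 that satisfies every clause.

x1=False, x2=True, x3=True, x4=False, x5=False, x6=False, x7=False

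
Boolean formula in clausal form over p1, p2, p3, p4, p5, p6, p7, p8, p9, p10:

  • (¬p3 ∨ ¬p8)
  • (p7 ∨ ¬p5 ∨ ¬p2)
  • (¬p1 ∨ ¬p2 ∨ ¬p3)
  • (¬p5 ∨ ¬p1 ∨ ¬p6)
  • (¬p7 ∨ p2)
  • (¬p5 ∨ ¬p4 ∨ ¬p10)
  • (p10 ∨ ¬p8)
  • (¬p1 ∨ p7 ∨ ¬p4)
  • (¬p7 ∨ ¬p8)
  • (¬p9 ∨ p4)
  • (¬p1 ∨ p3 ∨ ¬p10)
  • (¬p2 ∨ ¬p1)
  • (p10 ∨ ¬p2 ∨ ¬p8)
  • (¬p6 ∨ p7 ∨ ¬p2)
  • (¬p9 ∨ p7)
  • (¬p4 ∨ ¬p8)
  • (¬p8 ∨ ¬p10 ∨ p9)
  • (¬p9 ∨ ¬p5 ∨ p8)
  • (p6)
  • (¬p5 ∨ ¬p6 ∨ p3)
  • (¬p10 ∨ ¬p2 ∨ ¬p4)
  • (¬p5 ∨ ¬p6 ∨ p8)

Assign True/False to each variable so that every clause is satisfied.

p1=T, p2=F, p3=T, p4=F, p5=F, p6=T, p7=F, p8=F, p9=F, p10=F

(p6) is a unit clause, so p6 = True.
p5 occurs only negated in the remaining clauses — set p5 = False.
Try p1 = True.
  then p2 is forced to False.
  then p7 is forced to False.
  then p4 is forced to False.
  then p9 is forced to False.
Set p3 = True and propagate.
  then p8 is forced to False.
p10 is now unconstrained; take p10 = False.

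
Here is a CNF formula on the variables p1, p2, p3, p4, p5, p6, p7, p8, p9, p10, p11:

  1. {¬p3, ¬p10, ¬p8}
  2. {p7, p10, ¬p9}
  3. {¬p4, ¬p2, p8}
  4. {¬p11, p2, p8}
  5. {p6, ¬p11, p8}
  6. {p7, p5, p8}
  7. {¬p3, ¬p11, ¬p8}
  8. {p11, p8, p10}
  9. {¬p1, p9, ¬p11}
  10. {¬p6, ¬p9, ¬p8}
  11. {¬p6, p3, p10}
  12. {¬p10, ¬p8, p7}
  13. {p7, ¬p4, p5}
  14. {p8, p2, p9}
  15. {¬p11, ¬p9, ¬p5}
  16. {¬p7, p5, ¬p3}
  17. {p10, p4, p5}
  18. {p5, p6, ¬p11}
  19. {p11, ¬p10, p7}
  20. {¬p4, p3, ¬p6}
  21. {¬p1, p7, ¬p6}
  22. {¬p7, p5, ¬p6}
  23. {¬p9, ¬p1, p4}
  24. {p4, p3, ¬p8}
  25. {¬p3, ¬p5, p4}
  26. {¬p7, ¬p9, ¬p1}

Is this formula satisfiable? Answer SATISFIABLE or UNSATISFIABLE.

Branch on p1: take p1 = True.
For the remaining variables, p2 = True, p3 = True, p4 = True, p5 = True, p6 = False, p7 = True, p8 = True, p9 = False, p10 = False, p11 = False works.
So p1 = 1, p2 = 1, p3 = 1, p4 = 1, p5 = 1, p6 = 0, p7 = 1, p8 = 1, p9 = 0, p10 = 0, p11 = 0 is a satisfying assignment.

SATISFIABLE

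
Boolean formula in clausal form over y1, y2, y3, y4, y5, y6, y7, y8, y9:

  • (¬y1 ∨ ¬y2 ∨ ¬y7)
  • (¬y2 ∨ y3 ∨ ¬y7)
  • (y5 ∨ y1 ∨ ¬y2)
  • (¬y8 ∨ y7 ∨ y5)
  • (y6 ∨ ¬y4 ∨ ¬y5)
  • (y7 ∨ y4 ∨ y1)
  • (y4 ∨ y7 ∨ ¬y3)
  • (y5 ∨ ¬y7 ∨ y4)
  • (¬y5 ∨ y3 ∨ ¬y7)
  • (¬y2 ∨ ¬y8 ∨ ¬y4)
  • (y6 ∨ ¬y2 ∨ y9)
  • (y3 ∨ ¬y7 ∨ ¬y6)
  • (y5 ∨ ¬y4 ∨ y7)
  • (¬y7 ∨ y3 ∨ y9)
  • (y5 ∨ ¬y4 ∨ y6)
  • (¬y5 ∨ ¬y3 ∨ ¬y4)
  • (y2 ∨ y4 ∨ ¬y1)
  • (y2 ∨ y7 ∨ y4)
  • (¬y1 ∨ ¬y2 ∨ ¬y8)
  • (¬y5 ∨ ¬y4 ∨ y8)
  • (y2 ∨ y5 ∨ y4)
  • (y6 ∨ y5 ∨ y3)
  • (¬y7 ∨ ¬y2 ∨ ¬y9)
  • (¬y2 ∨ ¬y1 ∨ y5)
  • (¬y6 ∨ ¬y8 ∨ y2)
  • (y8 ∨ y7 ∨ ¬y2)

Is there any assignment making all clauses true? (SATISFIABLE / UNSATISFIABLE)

Set y1 = False and propagate.
Branch on y2: take y2 = False.
The remaining clauses are satisfied by y3 = True, y4 = False, y5 = True, y6 = False, y7 = True, y8 = False, y9 = False.
So y1=False, y2=False, y3=True, y4=False, y5=True, y6=False, y7=True, y8=False, y9=False is a satisfying assignment.

SATISFIABLE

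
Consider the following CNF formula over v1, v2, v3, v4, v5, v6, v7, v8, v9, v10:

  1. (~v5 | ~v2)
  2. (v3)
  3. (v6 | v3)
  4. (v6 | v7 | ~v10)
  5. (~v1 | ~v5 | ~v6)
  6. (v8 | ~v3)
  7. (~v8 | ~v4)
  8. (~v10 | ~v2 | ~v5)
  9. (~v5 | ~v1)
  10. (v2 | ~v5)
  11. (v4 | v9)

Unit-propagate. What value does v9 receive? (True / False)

True

(v3) stands alone — v3 = True.
In (v8 | ~v3), ~v3 is now false; v8 must hold, so v8 = True.
In (~v8 | ~v4), ~v8 is now false; ~v4 must hold, so v4 = False.
(v4 | v9) with v4 = False leaves only v9, so v9 = True.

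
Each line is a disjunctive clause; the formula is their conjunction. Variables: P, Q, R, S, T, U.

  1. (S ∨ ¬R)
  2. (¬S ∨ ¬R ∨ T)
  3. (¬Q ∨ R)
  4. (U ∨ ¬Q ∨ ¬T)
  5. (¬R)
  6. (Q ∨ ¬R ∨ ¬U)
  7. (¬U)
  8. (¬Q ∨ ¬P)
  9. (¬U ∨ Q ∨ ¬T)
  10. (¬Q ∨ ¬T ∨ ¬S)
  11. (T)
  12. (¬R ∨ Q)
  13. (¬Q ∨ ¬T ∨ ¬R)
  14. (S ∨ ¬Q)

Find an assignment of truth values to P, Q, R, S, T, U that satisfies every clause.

P=False, Q=False, R=False, S=False, T=True, U=False

Check each clause:
  1. (¬R ∨ S) — ¬R is true.
  2. (T ∨ ¬R ∨ ¬S) — ¬R is true.
  3. (R ∨ ¬Q) — ¬Q is true.
  4. (¬Q ∨ U ∨ ¬T) — ¬Q is true.
  5. (¬R) — ¬R is true.
  6. (Q ∨ ¬U ∨ ¬R) — ¬U is true.
  7. (¬U) — ¬U is true.
  8. (¬Q ∨ ¬P) — ¬Q is true.
  9. (¬U ∨ ¬T ∨ Q) — ¬U is true.
  10. (¬T ∨ ¬S ∨ ¬Q) — ¬S is true.
  11. (T) — T is true.
  12. (Q ∨ ¬R) — ¬R is true.
  13. (¬T ∨ ¬R ∨ ¬Q) — ¬R is true.
  14. (S ∨ ¬Q) — ¬Q is true.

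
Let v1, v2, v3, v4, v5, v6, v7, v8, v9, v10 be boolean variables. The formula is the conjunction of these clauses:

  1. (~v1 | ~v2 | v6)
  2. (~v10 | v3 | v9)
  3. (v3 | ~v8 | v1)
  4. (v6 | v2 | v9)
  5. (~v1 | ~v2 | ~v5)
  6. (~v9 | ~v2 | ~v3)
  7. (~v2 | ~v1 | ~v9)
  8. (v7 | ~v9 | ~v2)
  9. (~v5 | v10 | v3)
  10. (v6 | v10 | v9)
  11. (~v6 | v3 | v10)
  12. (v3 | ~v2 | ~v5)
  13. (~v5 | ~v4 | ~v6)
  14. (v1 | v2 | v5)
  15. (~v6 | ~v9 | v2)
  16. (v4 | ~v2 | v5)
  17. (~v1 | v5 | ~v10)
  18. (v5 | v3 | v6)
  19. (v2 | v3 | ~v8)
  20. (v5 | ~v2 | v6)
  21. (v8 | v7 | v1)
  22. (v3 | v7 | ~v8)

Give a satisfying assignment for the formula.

v1 = F, v2 = F, v3 = T, v4 = F, v5 = T, v6 = T, v7 = T, v8 = F, v9 = F, v10 = T

v7 occurs only positively in the remaining clauses — set v7 = True.
Branch on v1: take v1 = False.
Try v2 = False.
  then v5 is forced to True.
Try v3 = True.
For the remaining variables, v4 = False, v6 = True, v8 = False, v9 = False, v10 = True works.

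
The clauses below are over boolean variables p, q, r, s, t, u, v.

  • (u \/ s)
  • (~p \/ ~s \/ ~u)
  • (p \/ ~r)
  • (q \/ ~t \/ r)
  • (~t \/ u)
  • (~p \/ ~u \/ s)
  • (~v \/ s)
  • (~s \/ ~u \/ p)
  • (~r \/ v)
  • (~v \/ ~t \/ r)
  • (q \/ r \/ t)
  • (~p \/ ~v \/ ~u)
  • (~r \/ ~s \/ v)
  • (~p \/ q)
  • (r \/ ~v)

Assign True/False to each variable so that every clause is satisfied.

Pure literal: q appears only positively; assign q = True.
Set p = False and propagate.
  then r is forced to False.
  then v is forced to False.
Set s = True and propagate.
  then u is forced to False.
  then t is forced to False.
Check each clause:
  1. (u \/ s) — s is true.
  2. (~p \/ ~s \/ ~u) — ~u is true.
  3. (p \/ ~r) — ~r is true.
  4. (r \/ q \/ ~t) — q is true.
  5. (~t \/ u) — ~t is true.
  6. (s \/ ~u \/ ~p) — ~u is true.
  7. (~v \/ s) — ~v is true.
  8. (~s \/ p \/ ~u) — ~u is true.
  9. (v \/ ~r) — ~r is true.
  10. (r \/ ~t \/ ~v) — ~v is true.
  11. (q \/ r \/ t) — q is true.
  12. (~p \/ ~u \/ ~v) — ~v is true.
  13. (~r \/ v \/ ~s) — ~r is true.
  14. (q \/ ~p) — q is true.
  15. (~v \/ r) — ~v is true.

p=False  q=True  r=False  s=True  t=False  u=False  v=False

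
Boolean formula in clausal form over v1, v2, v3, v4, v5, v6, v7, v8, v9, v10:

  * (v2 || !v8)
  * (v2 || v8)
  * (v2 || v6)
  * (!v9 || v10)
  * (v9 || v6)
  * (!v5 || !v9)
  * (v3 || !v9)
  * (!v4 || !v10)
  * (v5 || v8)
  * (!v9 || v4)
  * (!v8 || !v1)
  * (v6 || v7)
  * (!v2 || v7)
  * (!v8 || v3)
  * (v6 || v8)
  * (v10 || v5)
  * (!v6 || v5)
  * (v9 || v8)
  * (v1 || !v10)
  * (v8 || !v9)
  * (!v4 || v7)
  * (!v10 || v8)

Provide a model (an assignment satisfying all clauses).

v1=False, v2=True, v3=True, v4=True, v5=True, v6=True, v7=True, v8=True, v9=False, v10=False

Pure literal: v3 appears only positively; assign v3 = True.
Pure literal: v7 appears only positively; assign v7 = True.
Branch on v1: take v1 = False.
  then v10 is forced to False.
  then v9 is forced to False.
  then v6 is forced to True.
  then v5 is forced to True.
  then v8 is forced to True.
  then v2 is forced to True.
v4 is now unconstrained; take v4 = True.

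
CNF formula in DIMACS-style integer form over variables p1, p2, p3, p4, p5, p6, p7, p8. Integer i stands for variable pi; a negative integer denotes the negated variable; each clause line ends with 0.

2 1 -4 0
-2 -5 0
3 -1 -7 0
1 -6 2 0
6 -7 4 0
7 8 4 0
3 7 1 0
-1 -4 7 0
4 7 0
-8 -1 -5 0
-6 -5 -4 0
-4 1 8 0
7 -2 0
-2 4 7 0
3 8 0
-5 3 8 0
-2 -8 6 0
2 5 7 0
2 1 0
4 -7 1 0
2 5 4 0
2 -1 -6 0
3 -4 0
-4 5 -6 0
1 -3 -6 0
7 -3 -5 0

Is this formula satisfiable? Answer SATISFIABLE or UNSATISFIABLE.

Try p1 = True.
The remaining clauses are satisfied by p2 = True, p3 = True, p4 = False, p5 = False, p6 = True, p7 = True, p8 = True.
So p1=True  p2=True  p3=True  p4=False  p5=False  p6=True  p7=True  p8=True is a satisfying assignment.

SATISFIABLE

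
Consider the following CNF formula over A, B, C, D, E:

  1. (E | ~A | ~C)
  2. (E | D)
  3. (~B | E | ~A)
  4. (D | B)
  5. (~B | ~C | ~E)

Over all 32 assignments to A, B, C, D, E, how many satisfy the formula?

13

Split on E, then B.
  E=1, B=1: remaining (A,C,D) ∈ {(0,0,0); (0,0,1); (1,0,0); (1,0,1)} — 4.
  E=1, B=0: remaining (A,C,D) ∈ {(0,0,1); (0,1,1); (1,0,1); (1,1,1)} — 4.
  E=0, B=1: remaining (A,C,D) ∈ {(0,0,1); (0,1,1)} — 2.
  E=0, B=0: remaining (A,C,D) ∈ {(0,0,1); (0,1,1); (1,0,1)} — 3.
Total: 4 + 4 + 2 + 3 = 13.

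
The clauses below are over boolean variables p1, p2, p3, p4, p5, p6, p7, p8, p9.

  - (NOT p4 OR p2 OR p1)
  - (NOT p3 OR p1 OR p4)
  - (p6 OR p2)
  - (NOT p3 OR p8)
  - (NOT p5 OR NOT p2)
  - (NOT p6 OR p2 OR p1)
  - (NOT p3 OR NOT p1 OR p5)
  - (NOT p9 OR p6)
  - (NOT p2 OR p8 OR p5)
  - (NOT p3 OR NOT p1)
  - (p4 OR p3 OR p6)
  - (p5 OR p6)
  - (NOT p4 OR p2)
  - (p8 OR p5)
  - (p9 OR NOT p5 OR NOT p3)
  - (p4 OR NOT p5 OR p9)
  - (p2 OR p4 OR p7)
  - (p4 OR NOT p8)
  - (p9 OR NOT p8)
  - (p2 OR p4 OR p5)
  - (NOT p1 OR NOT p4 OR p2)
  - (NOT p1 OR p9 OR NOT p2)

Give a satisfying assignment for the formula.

p1=False  p2=True  p3=True  p4=True  p5=False  p6=True  p7=False  p8=True  p9=True

Check each clause:
  1. (p1 OR NOT p4 OR p2) — p2 is true.
  2. (NOT p3 OR p1 OR p4) — p4 is true.
  3. (p6 OR p2) — p2 is true.
  4. (p8 OR NOT p3) — p8 is true.
  5. (NOT p5 OR NOT p2) — NOT p5 is true.
  6. (p1 OR NOT p6 OR p2) — p2 is true.
  7. (NOT p1 OR p5 OR NOT p3) — NOT p1 is true.
  8. (NOT p9 OR p6) — p6 is true.
  9. (p8 OR p5 OR NOT p2) — p8 is true.
  10. (NOT p1 OR NOT p3) — NOT p1 is true.
  11. (p4 OR p3 OR p6) — p3 is true.
  12. (p6 OR p5) — p6 is true.
  13. (NOT p4 OR p2) — p2 is true.
  14. (p8 OR p5) — p8 is true.
  15. (p9 OR NOT p5 OR NOT p3) — p9 is true.
  16. (NOT p5 OR p4 OR p9) — p9 is true.
  17. (p2 OR p4 OR p7) — p2 is true.
  18. (NOT p8 OR p4) — p4 is true.
  19. (p9 OR NOT p8) — p9 is true.
  20. (p5 OR p4 OR p2) — p2 is true.
  21. (NOT p1 OR p2 OR NOT p4) — p2 is true.
  22. (NOT p2 OR p9 OR NOT p1) — p9 is true.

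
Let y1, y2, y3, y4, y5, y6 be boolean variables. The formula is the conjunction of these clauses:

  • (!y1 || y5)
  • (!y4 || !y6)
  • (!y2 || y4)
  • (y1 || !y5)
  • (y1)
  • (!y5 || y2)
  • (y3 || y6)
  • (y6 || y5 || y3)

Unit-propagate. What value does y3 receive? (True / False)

True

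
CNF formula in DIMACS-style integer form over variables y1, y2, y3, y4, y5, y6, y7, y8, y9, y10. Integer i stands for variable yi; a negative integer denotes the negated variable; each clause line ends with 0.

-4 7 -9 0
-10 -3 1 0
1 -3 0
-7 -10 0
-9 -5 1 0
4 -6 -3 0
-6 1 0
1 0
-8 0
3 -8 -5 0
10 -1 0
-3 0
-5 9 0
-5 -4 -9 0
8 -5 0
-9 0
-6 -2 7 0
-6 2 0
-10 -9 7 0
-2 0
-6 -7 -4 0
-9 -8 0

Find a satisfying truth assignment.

y1=1, y2=0, y3=0, y4=0, y5=0, y6=0, y7=0, y8=0, y9=0, y10=1

Check each clause:
  1. (~y9 \/ y7 \/ ~y4) — ~y9 is true.
  2. (~y10 \/ ~y3 \/ y1) — y1 is true.
  3. (y1 \/ ~y3) — y1 is true.
  4. (~y10 \/ ~y7) — ~y7 is true.
  5. (~y5 \/ y1 \/ ~y9) — y1 is true.
  6. (~y3 \/ y4 \/ ~y6) — ~y6 is true.
  7. (~y6 \/ y1) — y1 is true.
  8. (y1) — y1 is true.
  9. (~y8) — ~y8 is true.
  10. (~y5 \/ ~y8 \/ y3) — ~y8 is true.
  11. (~y1 \/ y10) — y10 is true.
  12. (~y3) — ~y3 is true.
  13. (~y5 \/ y9) — ~y5 is true.
  14. (~y5 \/ ~y9 \/ ~y4) — ~y5 is true.
  15. (~y5 \/ y8) — ~y5 is true.
  16. (~y9) — ~y9 is true.
  17. (~y2 \/ y7 \/ ~y6) — ~y6 is true.
  18. (~y6 \/ y2) — ~y6 is true.
  19. (~y9 \/ ~y10 \/ y7) — ~y9 is true.
  20. (~y2) — ~y2 is true.
  21. (~y4 \/ ~y6 \/ ~y7) — ~y7 is true.
  22. (~y9 \/ ~y8) — ~y8 is true.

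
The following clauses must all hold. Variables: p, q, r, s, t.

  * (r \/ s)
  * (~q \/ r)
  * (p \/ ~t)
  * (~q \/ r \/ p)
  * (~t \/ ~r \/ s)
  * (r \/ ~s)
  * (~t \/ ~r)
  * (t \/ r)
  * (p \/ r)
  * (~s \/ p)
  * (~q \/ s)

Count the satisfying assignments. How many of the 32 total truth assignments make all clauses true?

4

The models are:
  p=F q=F r=T s=F t=F
  p=T q=F r=T s=F t=F
  p=T q=F r=T s=T t=F
  p=T q=T r=T s=T t=F
Count: 4.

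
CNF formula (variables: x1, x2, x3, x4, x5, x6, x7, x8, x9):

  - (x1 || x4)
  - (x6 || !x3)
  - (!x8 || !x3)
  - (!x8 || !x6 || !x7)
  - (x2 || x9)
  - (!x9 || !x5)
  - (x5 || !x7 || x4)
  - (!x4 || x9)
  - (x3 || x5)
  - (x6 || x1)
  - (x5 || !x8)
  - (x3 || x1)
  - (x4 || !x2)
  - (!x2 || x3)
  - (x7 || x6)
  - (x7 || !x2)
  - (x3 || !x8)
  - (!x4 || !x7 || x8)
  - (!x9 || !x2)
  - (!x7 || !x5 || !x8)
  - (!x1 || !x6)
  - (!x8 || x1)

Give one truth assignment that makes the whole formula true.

x1=F, x2=F, x3=T, x4=T, x5=F, x6=T, x7=F, x8=F, x9=T

Try x1 = False.
  then x4 is forced to True.
  then x9 is forced to True.
  then x5 is forced to False.
  then x3 is forced to True.
  then x6 is forced to True.
  then x8 is forced to False.
  then x7 is forced to False.
  then x2 is forced to False.
Every clause has at least one true literal under this assignment.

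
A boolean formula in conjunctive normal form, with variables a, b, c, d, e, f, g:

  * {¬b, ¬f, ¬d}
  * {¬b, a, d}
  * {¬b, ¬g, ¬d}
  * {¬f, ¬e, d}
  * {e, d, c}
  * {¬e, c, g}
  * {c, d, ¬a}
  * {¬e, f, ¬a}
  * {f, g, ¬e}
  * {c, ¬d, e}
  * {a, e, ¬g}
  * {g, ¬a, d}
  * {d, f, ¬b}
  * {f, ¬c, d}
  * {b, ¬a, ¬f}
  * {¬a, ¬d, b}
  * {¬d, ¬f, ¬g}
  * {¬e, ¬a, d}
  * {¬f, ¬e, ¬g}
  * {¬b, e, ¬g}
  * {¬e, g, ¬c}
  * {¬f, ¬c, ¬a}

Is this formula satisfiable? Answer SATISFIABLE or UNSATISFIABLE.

Try a = True.
The remaining clauses are satisfied by b = True, c = True, d = True, e = False, f = False, g = False.
So a=True, b=True, c=True, d=True, e=False, f=False, g=False is a satisfying assignment.

SATISFIABLE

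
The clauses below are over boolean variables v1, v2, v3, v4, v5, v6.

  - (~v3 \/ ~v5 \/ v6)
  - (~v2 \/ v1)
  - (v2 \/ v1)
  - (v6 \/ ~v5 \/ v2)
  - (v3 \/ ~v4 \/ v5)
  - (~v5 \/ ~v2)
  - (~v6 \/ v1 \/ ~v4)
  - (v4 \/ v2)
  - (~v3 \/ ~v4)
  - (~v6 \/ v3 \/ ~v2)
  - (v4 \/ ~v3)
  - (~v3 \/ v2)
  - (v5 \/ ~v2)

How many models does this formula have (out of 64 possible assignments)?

1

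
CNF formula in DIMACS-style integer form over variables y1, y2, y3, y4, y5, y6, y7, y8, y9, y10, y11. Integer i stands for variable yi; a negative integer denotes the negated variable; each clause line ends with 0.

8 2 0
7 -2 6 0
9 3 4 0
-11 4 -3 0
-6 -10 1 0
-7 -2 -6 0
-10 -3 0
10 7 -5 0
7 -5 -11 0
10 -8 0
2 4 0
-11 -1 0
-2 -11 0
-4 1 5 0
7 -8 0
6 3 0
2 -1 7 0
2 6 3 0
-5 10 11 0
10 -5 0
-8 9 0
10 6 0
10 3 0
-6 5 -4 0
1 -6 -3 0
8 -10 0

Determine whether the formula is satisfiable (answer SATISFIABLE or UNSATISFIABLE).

SATISFIABLE

y9 occurs only positively in the remaining clauses — set y9 = True.
Try y1 = True.
  then y11 is forced to False.
Branch on y2: take y2 = False.
  then y8 is forced to True.
  then y10 is forced to True.
  then y3 is forced to False.
  then y4 is forced to True.
  then y7 is forced to True.
  then y6 is forced to True.
  then y5 is forced to True.
So y1=True, y2=False, y3=False, y4=True, y5=True, y6=True, y7=True, y8=True, y9=True, y10=True, y11=False is a satisfying assignment.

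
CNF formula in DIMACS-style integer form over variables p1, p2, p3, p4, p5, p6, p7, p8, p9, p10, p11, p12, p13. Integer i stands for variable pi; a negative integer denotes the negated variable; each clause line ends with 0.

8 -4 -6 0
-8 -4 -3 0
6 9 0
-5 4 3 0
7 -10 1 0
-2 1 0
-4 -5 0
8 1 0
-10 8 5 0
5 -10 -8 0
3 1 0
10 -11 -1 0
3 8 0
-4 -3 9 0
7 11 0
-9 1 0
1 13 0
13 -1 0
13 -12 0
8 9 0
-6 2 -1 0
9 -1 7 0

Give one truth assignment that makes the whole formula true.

p1=True, p2=False, p3=True, p4=False, p5=True, p6=False, p7=True, p8=False, p9=True, p10=True, p11=True, p12=False, p13=True

p7 occurs only positively in the remaining clauses — set p7 = True.
Pure literal: p12 appears only negated; assign p12 = False.
Try p1 = True.
  then p13 is forced to True.
For the remaining variables, p2 = False, p3 = True, p4 = False, p5 = True, p6 = False, p8 = False, p9 = True, p10 = True, p11 = True works.
Every clause has at least one true literal under this assignment.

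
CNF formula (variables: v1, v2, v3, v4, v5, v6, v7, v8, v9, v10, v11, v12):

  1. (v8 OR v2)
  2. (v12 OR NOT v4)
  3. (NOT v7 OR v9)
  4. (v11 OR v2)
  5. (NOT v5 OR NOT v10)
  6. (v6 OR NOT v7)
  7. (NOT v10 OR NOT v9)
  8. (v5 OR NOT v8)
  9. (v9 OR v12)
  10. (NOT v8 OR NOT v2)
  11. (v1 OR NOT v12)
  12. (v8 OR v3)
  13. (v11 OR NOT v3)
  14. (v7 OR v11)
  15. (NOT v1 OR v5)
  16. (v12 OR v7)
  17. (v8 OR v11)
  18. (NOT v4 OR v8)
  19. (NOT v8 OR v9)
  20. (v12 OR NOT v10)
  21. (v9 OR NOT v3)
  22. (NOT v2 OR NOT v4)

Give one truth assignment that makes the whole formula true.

v1=T  v2=F  v3=F  v4=T  v5=T  v6=F  v7=F  v8=T  v9=T  v10=F  v11=T  v12=T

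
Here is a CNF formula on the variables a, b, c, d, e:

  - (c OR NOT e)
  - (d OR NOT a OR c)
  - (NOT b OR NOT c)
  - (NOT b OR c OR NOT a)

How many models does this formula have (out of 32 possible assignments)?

13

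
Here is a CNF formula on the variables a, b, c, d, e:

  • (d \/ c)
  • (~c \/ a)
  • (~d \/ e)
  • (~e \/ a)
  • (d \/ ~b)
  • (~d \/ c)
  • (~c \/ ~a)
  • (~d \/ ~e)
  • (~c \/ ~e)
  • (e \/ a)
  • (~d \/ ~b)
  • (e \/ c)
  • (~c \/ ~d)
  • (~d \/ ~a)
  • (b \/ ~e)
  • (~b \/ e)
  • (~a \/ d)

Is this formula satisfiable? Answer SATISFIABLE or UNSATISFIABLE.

d = True:
  propagation gives e=True; an empty clause results — contradiction.
d = False:
  propagation gives c=True, a=True; an empty clause results — contradiction.
Every branch closes, so no satisfying assignment exists.

UNSATISFIABLE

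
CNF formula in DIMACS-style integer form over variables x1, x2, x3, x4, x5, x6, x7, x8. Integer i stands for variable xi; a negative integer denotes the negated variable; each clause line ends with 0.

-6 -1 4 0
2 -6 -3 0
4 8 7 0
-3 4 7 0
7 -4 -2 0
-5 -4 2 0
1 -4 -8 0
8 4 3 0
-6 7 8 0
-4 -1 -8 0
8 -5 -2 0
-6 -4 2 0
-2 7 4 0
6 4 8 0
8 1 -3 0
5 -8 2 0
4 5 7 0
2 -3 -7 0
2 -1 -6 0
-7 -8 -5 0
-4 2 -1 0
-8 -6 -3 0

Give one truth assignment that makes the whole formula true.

x1=T, x2=F, x3=F, x4=F, x5=T, x6=F, x7=F, x8=T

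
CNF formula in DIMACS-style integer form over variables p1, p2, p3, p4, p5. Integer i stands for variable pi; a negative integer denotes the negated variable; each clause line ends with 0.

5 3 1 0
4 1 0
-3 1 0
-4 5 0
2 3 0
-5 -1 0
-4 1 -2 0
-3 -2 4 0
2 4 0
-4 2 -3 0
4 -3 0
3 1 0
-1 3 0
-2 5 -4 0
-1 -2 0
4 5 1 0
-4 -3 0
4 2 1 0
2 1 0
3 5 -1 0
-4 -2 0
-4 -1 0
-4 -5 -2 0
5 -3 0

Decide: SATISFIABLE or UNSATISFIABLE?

UNSATISFIABLE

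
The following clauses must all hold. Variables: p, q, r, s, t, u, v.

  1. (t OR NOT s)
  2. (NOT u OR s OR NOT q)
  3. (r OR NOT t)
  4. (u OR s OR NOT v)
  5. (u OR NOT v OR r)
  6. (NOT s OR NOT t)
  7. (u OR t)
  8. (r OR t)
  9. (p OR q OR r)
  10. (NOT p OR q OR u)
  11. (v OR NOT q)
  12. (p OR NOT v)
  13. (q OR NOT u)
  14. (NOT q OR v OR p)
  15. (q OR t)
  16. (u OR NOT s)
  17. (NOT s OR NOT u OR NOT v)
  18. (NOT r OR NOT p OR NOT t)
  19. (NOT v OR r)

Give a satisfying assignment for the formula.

p=F, q=F, r=T, s=F, t=T, u=F, v=F

Try p = False.
  then v is forced to False.
  then q is forced to False.
  then r is forced to True.
  then u is forced to False.
  then t is forced to True.
  then s is forced to False.
Every clause has at least one true literal under this assignment.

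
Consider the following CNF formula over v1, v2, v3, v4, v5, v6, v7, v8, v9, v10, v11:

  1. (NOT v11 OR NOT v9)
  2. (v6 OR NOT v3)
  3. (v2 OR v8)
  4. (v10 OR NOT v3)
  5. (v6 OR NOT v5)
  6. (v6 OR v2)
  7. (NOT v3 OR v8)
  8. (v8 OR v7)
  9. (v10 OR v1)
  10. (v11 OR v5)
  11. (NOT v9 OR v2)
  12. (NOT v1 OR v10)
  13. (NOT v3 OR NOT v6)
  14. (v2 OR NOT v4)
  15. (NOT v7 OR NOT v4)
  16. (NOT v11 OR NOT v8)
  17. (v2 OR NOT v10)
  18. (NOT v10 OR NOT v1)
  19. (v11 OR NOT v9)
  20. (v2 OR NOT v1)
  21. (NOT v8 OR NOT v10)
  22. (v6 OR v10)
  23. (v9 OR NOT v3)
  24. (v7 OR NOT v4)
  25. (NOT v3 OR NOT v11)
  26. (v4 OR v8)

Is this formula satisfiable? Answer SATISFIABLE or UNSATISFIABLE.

UNSATISFIABLE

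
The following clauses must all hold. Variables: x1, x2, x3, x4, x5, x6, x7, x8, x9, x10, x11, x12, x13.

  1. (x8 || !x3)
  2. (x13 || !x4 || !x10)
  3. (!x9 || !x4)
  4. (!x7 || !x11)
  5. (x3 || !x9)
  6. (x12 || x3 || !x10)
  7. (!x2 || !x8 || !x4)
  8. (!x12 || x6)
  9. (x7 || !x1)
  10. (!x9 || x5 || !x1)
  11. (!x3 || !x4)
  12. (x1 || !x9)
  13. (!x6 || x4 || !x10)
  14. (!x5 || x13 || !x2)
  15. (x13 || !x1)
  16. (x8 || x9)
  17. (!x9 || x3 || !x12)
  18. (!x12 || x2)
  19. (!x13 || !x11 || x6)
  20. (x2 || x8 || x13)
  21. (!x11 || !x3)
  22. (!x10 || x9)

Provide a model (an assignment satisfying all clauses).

x10 occurs only negated in the remaining clauses — set x10 = False.
x11 occurs only negated in the remaining clauses — set x11 = False.
Branch on x1: take x1 = False.
  then x9 is forced to False.
  then x8 is forced to True.
The remaining clauses are satisfied by x2 = False, x3 = False, x4 = True, x5 = True, x6 = True, x7 = True, x12 = False, x13 = False.
Check each clause:
  1. (!x3 || x8) — x8 is true.
  2. (!x10 || x13 || !x4) — !x10 is true.
  3. (!x4 || !x9) — !x9 is true.
  4. (!x11 || !x7) — !x11 is true.
  5. (!x9 || x3) — !x9 is true.
  6. (x3 || x12 || !x10) — !x10 is true.
  7. (!x8 || !x2 || !x4) — !x2 is true.
  8. (!x12 || x6) — !x12 is true.
  9. (x7 || !x1) — !x1 is true.
  10. (!x1 || !x9 || x5) — x5 is true.
  11. (!x3 || !x4) — !x3 is true.
  12. (!x9 || x1) — !x9 is true.
  13. (!x6 || !x10 || x4) — x4 is true.
  14. (!x5 || x13 || !x2) — !x2 is true.
  15. (x13 || !x1) — !x1 is true.
  16. (x8 || x9) — x8 is true.
  17. (!x12 || x3 || !x9) — !x12 is true.
  18. (!x12 || x2) — !x12 is true.
  19. (x6 || !x11 || !x13) — !x13 is true.
  20. (x13 || x8 || x2) — x8 is true.
  21. (!x11 || !x3) — !x3 is true.
  22. (x9 || !x10) — !x10 is true.

x1=False, x2=False, x3=False, x4=True, x5=True, x6=True, x7=True, x8=True, x9=False, x10=False, x11=False, x12=False, x13=False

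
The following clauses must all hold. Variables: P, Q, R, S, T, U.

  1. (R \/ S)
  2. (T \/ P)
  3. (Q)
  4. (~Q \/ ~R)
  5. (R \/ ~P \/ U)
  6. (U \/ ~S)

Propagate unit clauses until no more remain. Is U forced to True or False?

True

(Q) stands alone — Q = True.
From (~R \/ ~Q) and Q = True: R = False.
From (R \/ S) and R = False: S = True.
In (~S \/ U), ~S is now false; U must hold, so U = True.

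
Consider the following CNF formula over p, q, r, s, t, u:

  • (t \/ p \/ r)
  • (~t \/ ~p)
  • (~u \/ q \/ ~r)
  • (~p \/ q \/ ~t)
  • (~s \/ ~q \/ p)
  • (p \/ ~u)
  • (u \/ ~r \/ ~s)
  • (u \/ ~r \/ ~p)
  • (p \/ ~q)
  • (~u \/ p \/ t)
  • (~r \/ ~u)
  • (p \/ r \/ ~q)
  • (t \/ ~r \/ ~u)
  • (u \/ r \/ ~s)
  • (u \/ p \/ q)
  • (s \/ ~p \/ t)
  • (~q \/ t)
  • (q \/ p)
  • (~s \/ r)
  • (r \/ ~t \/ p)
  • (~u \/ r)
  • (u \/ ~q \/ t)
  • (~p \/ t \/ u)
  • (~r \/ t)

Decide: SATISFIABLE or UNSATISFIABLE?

UNSATISFIABLE

p = True:
  propagation gives t=False, s=True, q=False, r=True; an empty clause results — contradiction.
p = False:
  propagation gives u=False, q=False; an empty clause results — contradiction.
Every branch closes, so no satisfying assignment exists.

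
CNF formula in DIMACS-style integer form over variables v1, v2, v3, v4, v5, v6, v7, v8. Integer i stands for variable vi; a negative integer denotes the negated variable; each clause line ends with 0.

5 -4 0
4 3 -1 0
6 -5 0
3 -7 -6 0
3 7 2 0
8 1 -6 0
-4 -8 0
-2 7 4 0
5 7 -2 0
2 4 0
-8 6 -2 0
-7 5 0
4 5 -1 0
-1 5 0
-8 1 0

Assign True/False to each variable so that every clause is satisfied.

v1=T, v2=F, v3=T, v4=T, v5=T, v6=T, v7=T, v8=F

Pure literal: v3 appears only positively; assign v3 = True.
Branch on v1: take v1 = True.
  then v5 is forced to True.
  then v6 is forced to True.
Set v2 = False and propagate.
  then v4 is forced to True.
  then v8 is forced to False.
v7 is now unconstrained; take v7 = True.
Check each clause:
  1. (~v4 | v5) — v5 is true.
  2. (v4 | v3 | ~v1) — v3 is true.
  3. (~v5 | v6) — v6 is true.
  4. (~v7 | v3 | ~v6) — v3 is true.
  5. (v3 | v2 | v7) — v3 is true.
  6. (v1 | ~v6 | v8) — v1 is true.
  7. (~v4 | ~v8) — ~v8 is true.
  8. (v4 | ~v2 | v7) — v4 is true.
  9. (~v2 | v7 | v5) — v5 is true.
  10. (v4 | v2) — v4 is true.
  11. (v6 | ~v8 | ~v2) — ~v8 is true.
  12. (v5 | ~v7) — v5 is true.
  13. (~v1 | v5 | v4) — v4 is true.
  14. (v5 | ~v1) — v5 is true.
  15. (~v8 | v1) — ~v8 is true.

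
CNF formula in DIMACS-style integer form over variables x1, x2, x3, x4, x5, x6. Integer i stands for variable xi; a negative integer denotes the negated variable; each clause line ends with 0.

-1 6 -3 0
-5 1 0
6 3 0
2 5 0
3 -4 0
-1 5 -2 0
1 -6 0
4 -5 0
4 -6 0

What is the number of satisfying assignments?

Satisfying assignments:
  x1=F x2=T x3=T x4=F x5=F x6=F
  x1=F x2=T x3=T x4=T x5=F x6=F
  x1=T x2=F x3=T x4=T x5=T x6=T
  x1=T x2=T x3=T x4=T x5=T x6=T
Count: 4.

4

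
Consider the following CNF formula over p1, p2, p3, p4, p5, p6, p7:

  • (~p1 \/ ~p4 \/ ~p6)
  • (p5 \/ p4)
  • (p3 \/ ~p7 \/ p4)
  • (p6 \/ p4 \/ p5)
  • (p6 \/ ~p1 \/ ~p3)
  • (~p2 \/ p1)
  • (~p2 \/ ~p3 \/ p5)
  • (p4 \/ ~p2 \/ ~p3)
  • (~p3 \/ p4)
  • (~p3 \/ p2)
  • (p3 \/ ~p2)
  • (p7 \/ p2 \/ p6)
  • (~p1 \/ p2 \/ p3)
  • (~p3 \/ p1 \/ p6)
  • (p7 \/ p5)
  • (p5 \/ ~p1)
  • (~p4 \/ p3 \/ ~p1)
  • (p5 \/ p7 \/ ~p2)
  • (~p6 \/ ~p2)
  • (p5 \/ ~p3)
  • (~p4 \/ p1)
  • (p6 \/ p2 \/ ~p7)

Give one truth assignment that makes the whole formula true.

p1=0, p2=0, p3=0, p4=0, p5=1, p6=1, p7=0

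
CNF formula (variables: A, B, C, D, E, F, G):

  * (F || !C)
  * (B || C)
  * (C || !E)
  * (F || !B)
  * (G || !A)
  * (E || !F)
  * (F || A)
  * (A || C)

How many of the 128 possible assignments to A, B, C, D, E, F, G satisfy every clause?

Split on C, then F.
  C=T, F=T: B, D free; 3 ways for (A,E,G) × 2^2 = 12.
  C=T, F=F: a clause becomes empty — 0.
  C=F, F=T: a clause becomes empty — 0.
  C=F, F=F: a clause becomes empty — 0.
Total: 12 + 0 + 0 + 0 = 12.

12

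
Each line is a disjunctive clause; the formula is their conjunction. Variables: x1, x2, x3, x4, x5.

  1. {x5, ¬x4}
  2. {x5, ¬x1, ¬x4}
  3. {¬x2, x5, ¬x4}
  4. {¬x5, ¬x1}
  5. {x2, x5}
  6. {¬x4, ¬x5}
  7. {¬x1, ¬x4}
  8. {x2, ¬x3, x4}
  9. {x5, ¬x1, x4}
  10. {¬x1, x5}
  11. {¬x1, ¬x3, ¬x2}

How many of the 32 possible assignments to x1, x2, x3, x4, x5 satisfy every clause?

5

Satisfying assignments:
  x1=0 x2=0 x3=0 x4=0 x5=1
  x1=0 x2=1 x3=0 x4=0 x5=0
  x1=0 x2=1 x3=0 x4=0 x5=1
  x1=0 x2=1 x3=1 x4=0 x5=0
  x1=0 x2=1 x3=1 x4=0 x5=1
Count: 5.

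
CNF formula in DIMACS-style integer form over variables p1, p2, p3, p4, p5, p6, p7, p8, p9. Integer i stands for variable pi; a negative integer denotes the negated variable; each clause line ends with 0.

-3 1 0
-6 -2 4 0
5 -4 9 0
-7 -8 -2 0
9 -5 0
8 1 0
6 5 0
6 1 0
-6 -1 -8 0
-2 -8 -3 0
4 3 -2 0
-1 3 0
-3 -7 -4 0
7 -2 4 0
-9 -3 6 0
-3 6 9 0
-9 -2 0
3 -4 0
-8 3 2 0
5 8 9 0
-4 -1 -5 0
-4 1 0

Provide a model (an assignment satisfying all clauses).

Branch on p1: take p1 = True.
  then p3 is forced to True.
For the remaining variables, p2 = False, p4 = False, p5 = False, p6 = True, p7 = False, p8 = False, p9 = True works.
Check each clause:
  1. (~p3 | p1) — p1 is true.
  2. (p4 | ~p6 | ~p2) — ~p2 is true.
  3. (~p4 | p9 | p5) — p9 is true.
  4. (~p2 | ~p7 | ~p8) — ~p8 is true.
  5. (~p5 | p9) — p9 is true.
  6. (p8 | p1) — p1 is true.
  7. (p6 | p5) — p6 is true.
  8. (p1 | p6) — p1 is true.
  9. (~p6 | ~p8 | ~p1) — ~p8 is true.
  10. (~p8 | ~p3 | ~p2) — ~p8 is true.
  11. (p4 | ~p2 | p3) — p3 is true.
  12. (p3 | ~p1) — p3 is true.
  13. (~p4 | ~p7 | ~p3) — ~p7 is true.
  14. (p7 | p4 | ~p2) — ~p2 is true.
  15. (~p3 | ~p9 | p6) — p6 is true.
  16. (p6 | ~p3 | p9) — p9 is true.
  17. (~p9 | ~p2) — ~p2 is true.
  18. (~p4 | p3) — p3 is true.
  19. (p3 | p2 | ~p8) — ~p8 is true.
  20. (p5 | p9 | p8) — p9 is true.
  21. (~p1 | ~p5 | ~p4) — ~p5 is true.
  22. (p1 | ~p4) — p1 is true.

p1 = True  p2 = False  p3 = True  p4 = False  p5 = False  p6 = True  p7 = False  p8 = False  p9 = True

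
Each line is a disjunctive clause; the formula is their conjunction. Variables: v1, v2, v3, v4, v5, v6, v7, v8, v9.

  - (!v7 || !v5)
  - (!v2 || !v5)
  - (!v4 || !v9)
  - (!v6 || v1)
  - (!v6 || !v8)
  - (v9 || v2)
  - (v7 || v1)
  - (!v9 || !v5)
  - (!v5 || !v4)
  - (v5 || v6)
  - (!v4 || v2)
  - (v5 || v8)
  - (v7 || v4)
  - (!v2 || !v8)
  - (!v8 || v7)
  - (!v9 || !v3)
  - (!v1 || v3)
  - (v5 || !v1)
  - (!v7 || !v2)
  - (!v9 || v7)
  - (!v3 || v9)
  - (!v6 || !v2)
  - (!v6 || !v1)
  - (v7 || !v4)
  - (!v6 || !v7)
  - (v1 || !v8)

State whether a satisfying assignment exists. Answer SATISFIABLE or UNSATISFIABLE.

UNSATISFIABLE

v7 = True:
  propagation gives v5=False, v6=True; an empty clause results — contradiction.
v7 = False:
  propagation gives v1=True, v4=True; an empty clause results — contradiction.
Every branch closes, so no satisfying assignment exists.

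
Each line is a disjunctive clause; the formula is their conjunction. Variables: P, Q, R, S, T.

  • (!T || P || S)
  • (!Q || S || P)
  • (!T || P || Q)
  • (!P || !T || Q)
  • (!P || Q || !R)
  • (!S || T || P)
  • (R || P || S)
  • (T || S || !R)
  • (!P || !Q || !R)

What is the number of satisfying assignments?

8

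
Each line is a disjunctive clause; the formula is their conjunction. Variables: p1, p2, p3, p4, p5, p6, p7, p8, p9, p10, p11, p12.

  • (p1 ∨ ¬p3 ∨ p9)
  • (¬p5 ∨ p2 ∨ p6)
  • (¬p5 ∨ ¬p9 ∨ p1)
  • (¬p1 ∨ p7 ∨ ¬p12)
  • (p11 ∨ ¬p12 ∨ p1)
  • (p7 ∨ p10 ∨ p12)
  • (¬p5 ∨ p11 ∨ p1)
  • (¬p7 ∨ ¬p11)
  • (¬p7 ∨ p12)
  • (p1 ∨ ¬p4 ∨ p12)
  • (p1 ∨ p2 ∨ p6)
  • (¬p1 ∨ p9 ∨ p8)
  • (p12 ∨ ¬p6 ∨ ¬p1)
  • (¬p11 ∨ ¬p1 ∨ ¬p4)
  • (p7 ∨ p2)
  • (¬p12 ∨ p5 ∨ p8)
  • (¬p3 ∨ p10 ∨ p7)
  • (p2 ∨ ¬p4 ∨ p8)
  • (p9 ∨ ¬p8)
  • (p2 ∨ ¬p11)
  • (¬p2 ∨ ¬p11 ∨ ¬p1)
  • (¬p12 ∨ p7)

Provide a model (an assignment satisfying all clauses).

p1 = False, p2 = True, p3 = True, p4 = False, p5 = False, p6 = True, p7 = False, p8 = True, p9 = True, p10 = True, p11 = True, p12 = False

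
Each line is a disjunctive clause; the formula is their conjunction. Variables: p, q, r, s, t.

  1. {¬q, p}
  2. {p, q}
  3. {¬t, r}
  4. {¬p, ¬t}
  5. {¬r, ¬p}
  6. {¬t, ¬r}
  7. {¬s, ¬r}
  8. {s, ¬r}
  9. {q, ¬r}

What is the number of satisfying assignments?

4

Satisfying assignments:
  p=T q=F r=F s=F t=F
  p=T q=F r=F s=T t=F
  p=T q=T r=F s=F t=F
  p=T q=T r=F s=T t=F
Count: 4.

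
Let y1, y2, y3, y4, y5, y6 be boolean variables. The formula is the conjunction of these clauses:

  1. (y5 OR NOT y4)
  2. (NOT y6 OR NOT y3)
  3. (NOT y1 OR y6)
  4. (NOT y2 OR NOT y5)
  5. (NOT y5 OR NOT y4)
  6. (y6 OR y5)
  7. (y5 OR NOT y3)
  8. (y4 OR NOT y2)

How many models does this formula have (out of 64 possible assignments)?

6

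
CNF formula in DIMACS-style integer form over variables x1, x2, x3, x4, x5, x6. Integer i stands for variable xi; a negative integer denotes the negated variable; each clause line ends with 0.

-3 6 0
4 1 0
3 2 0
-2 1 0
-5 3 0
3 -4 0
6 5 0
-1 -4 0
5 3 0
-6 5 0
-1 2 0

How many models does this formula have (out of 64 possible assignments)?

Satisfying assignments:
  x1=F x2=F x3=T x4=T x5=T x6=T
  x1=T x2=T x3=T x4=F x5=T x6=T
Count: 2.

2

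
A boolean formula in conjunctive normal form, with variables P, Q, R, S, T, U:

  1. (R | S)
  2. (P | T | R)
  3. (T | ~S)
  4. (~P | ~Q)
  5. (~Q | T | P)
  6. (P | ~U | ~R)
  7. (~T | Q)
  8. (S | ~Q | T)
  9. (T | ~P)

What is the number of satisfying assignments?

5

Satisfying assignments:
  P=F Q=F R=T S=F T=F U=F
  P=F Q=T R=F S=T T=T U=F
  P=F Q=T R=F S=T T=T U=T
  P=F Q=T R=T S=F T=T U=F
  P=F Q=T R=T S=T T=T U=F
Count: 5.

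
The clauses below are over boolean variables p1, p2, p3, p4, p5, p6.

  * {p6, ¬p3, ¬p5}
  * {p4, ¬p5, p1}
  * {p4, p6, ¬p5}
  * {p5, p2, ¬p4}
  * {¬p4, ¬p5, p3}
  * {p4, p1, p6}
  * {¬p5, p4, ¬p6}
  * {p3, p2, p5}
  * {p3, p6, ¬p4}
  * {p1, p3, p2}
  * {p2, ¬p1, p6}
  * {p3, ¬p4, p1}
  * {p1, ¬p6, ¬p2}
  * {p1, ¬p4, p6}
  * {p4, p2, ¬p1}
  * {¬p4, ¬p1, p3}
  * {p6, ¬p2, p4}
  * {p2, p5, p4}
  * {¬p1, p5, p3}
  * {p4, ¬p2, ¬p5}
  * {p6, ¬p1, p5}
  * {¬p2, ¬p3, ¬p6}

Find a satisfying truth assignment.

p1 = True, p2 = False, p3 = True, p4 = True, p5 = True, p6 = True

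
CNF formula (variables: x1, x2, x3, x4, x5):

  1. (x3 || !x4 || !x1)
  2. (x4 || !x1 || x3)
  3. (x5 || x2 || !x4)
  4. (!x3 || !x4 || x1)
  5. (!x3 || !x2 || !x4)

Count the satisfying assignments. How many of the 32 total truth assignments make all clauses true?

16

Split on x4, then x3.
  x4=1, x3=1: remaining (x1,x2,x5) ∈ {(1,0,1)} — 1.
  x4=1, x3=0: remaining (x1,x2,x5) ∈ {(0,0,1); (0,1,0); (0,1,1)} — 3.
  x4=0, x3=1: x1, x2, x5 free → 2^3 = 8.
  x4=0, x3=0: remaining (x1,x2,x5) ∈ {(0,0,0); (0,0,1); (0,1,0); (0,1,1)} — 4.
Total: 1 + 3 + 8 + 4 = 16.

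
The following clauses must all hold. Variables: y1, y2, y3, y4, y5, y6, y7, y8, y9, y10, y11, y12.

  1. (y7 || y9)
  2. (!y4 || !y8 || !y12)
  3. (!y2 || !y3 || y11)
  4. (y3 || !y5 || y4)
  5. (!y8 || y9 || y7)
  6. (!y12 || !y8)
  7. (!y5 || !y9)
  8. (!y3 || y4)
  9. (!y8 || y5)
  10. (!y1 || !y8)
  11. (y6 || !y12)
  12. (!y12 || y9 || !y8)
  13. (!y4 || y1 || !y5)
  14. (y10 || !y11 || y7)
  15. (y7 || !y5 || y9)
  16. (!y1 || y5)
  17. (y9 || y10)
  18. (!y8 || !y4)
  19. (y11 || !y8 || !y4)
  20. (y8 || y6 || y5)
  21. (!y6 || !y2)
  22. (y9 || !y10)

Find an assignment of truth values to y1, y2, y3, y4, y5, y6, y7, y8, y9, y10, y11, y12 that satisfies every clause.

y1=False, y2=False, y3=False, y4=True, y5=False, y6=True, y7=False, y8=False, y9=True, y10=False, y11=False, y12=True

y2 occurs only negated in the remaining clauses — set y2 = False.
Set y1 = False and propagate.
Try y3 = False.
The remaining clauses are satisfied by y4 = True, y5 = False, y6 = True, y7 = False, y8 = False, y9 = True, y10 = False, y11 = False, y12 = True.
Check each clause:
  1. (y7 || y9) — y9 is true.
  2. (!y4 || !y8 || !y12) — !y8 is true.
  3. (!y3 || !y2 || y11) — !y3 is true.
  4. (!y5 || y3 || y4) — y4 is true.
  5. (!y8 || y7 || y9) — !y8 is true.
  6. (!y12 || !y8) — !y8 is true.
  7. (!y9 || !y5) — !y5 is true.
  8. (y4 || !y3) — y4 is true.
  9. (!y8 || y5) — !y8 is true.
  10. (!y8 || !y1) — !y8 is true.
  11. (!y12 || y6) — y6 is true.
  12. (!y12 || !y8 || y9) — !y8 is true.
  13. (!y5 || y1 || !y4) — !y5 is true.
  14. (!y11 || y7 || y10) — !y11 is true.
  15. (!y5 || y7 || y9) — y9 is true.
  16. (y5 || !y1) — !y1 is true.
  17. (y9 || y10) — y9 is true.
  18. (!y8 || !y4) — !y8 is true.
  19. (y11 || !y8 || !y4) — !y8 is true.
  20. (y6 || y5 || y8) — y6 is true.
  21. (!y2 || !y6) — !y2 is true.
  22. (y9 || !y10) — y9 is true.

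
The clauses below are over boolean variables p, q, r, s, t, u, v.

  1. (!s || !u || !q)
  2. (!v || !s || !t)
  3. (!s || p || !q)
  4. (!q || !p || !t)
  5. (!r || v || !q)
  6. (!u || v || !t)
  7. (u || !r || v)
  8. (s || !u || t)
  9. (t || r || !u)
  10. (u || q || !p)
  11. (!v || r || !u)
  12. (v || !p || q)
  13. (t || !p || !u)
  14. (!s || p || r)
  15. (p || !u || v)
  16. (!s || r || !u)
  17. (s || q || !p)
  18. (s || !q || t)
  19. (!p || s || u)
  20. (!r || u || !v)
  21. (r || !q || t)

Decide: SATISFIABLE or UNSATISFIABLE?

SATISFIABLE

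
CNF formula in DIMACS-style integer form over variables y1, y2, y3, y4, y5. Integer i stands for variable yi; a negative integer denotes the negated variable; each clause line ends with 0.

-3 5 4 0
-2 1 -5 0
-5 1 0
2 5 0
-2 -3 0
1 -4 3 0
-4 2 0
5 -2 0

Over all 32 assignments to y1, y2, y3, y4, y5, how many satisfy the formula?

Satisfying assignments:
  y1=1 y2=0 y3=0 y4=0 y5=1
  y1=1 y2=0 y3=1 y4=0 y5=1
  y1=1 y2=1 y3=0 y4=0 y5=1
  y1=1 y2=1 y3=0 y4=1 y5=1
Count: 4.

4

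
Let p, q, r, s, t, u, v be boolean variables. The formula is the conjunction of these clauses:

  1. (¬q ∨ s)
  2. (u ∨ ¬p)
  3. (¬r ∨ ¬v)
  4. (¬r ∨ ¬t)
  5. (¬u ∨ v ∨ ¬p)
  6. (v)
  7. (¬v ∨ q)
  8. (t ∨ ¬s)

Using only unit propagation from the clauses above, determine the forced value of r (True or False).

False

Unit clause (v) sets v = True.
In (¬v ∨ ¬r), ¬v is now false; ¬r must hold, so r = False.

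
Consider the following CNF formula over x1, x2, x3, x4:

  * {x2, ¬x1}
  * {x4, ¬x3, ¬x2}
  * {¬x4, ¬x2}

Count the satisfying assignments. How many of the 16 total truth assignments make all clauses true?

6

Satisfying assignments:
  x1=F x2=F x3=F x4=F
  x1=F x2=F x3=F x4=T
  x1=F x2=F x3=T x4=F
  x1=F x2=F x3=T x4=T
  x1=F x2=T x3=F x4=F
  x1=T x2=T x3=F x4=F
That's 6 in total.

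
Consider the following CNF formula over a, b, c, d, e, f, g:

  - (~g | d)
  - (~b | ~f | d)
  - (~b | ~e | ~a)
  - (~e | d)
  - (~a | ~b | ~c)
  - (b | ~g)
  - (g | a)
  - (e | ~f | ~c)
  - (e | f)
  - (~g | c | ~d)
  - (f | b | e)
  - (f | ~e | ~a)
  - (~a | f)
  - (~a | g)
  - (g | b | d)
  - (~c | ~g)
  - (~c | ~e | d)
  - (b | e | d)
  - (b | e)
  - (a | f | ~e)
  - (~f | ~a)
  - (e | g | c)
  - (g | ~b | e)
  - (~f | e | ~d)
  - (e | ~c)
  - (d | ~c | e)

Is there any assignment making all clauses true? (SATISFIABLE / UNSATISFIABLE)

e = True:
  a = True:
    propagation gives b=False, g=False; an empty clause results — contradiction.
  a = False:
    propagation gives g=True, b=True, c=True; an empty clause results — contradiction.
e = False:
  propagation gives f=True, c=False, b=True, d=True; an empty clause results — contradiction.
Every branch closes, so no satisfying assignment exists.

UNSATISFIABLE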